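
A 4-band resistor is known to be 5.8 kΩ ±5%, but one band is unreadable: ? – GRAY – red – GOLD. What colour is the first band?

5800 Ω = 58 × 10^2.
The first band gives digit 5 of the significand, and 5 is green.

green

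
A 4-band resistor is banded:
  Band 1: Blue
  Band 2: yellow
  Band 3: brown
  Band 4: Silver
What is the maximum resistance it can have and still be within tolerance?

704 Ω

Blue → 6 (first significant figure)
Yellow → 4 (second significant figure)
Brown → ×10 multiplier
Silver → ±10% tolerance
64 × 10 = 640 Ω
Maximum = 640 × (1 + 10/100) = 704 Ω.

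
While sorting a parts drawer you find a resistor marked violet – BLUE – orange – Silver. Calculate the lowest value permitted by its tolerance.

Violet → 7 (first significant figure)
Blue → 6 (second significant figure)
Orange → ×10^3 multiplier
Silver → ±10% tolerance
76 × 1000 = 76000 Ω
Lowest = 76000 × (1 − 10/100) = 68400 Ω.

68400 Ω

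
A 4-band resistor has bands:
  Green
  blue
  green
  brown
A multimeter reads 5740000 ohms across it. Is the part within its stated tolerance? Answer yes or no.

no

Green → 5 (first significant figure)
Blue → 6 (second significant figure)
Green → ×10^5 multiplier
Brown → ±1% tolerance
56 × 100000 = 5600000 Ω
Allowed range: 5544000 Ω to 5656000 Ω.
5740000 ohms lies outside that range.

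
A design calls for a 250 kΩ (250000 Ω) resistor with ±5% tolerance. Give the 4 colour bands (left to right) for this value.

250000 Ω = 25 × 10^4.
2 → red
5 → green
Multiplier 10^4 → yellow.
±5% tolerance → gold.

red, green, yellow, gold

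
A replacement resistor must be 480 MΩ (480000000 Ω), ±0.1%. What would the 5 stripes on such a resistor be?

yellow, grey, black, blue, violet

480000000 Ω = 480 × 10^6.
4 → yellow
8 → grey
0 → black
Multiplier 10^6 → blue.
±0.1% tolerance → violet.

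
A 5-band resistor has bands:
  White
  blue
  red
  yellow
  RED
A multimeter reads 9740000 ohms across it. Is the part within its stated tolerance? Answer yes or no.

yes

White → 9 (first significant figure)
Blue → 6 (second significant figure)
Red → 2 (third significant figure)
Yellow → ×10^4 multiplier
Red → ±2% tolerance
962 × 10000 = 9620000 Ω
Allowed range: 9427600 Ω to 9812400 Ω.
9740000 ohms lies inside that range.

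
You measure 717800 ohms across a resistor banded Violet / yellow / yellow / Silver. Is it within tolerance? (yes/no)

Violet → 7 (first significant figure)
Yellow → 4 (second significant figure)
Yellow → ×10^4 multiplier
Silver → ±10% tolerance
74 × 10000 = 740000 Ω
Allowed range: 666000 Ω to 814000 Ω.
717800 ohms lies inside that range.

yes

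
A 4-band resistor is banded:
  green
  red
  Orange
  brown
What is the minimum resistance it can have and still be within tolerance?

51480 Ω

Green → 5 (first significant figure)
Red → 2 (second significant figure)
Orange → ×10^3 multiplier
Brown → ±1% tolerance
52 × 1000 = 52000 Ω
Minimum = 52000 × (1 − 1/100) = 51480 Ω.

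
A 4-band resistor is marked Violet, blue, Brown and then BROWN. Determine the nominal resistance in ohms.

760 Ω

Violet → 7 (first significant figure)
Blue → 6 (second significant figure)
Brown → ×10 multiplier
76 × 10 = 760 Ω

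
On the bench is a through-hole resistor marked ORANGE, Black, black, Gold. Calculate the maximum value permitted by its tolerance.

31.5 Ω

Orange → 3 (first significant figure)
Black → 0 (second significant figure)
Black → ×1 multiplier
Gold → ±5% tolerance
30 × 1 = 30 Ω
Maximum = 30 × (1 + 5/100) = 31.5 Ω.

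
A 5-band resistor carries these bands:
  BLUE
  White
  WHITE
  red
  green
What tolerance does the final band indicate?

The last band, green, is the tolerance band.
Green corresponds to ±0.5%.

±0.5%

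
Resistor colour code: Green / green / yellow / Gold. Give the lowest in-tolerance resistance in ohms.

522500 Ω

Green → 5 (first significant figure)
Green → 5 (second significant figure)
Yellow → ×10^4 multiplier
Gold → ±5% tolerance
55 × 10000 = 550000 Ω
Lowest = 550000 × (1 − 5/100) = 522500 Ω.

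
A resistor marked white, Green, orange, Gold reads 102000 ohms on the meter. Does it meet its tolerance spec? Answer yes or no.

White → 9 (first significant figure)
Green → 5 (second significant figure)
Orange → ×10^3 multiplier
Gold → ±5% tolerance
95 × 1000 = 95000 Ω
Allowed range: 90250 Ω to 99750 Ω.
102000 ohms lies outside that range.

no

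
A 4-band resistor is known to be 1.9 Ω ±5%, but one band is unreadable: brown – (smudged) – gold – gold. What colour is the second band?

white

1.9 Ω = 19 × 10^-1.
The second band gives digit 9 of the significand, and 9 is white.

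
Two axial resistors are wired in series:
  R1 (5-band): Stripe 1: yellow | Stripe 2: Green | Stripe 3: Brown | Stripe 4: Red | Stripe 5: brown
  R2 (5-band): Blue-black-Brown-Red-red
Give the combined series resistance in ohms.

105200 Ω

R1: yellow, green, brown → 451; red ×10^2 → 45100 Ω.
R2: blue, black, brown → 601; red ×10^2 → 60100 Ω.
Series: 45100 + 60100 = 105200 Ω.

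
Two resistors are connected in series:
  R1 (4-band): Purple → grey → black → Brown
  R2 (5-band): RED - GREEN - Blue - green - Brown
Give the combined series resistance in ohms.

R1: violet, grey → 78; black ×1 → 78 Ω.
R2: red, green, blue → 256; green ×10^5 → 25600000 Ω.
Series: 78 + 25600000 = 25600078 Ω.

25600078 Ω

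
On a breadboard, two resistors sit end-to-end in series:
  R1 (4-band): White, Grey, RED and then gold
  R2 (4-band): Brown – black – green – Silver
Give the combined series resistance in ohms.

R1: white, grey → 98; red ×10^2 → 9800 Ω.
R2: brown, black → 10; green ×10^5 → 1000000 Ω.
Series: 9800 + 1000000 = 1009800 Ω.

1009800 Ω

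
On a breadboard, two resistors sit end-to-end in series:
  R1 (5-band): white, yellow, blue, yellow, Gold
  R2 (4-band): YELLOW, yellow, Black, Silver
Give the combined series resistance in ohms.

R1: white, yellow, blue → 946; yellow ×10^4 → 9460000 Ω.
R2: yellow, yellow → 44; black ×1 → 44 Ω.
Series: 9460000 + 44 = 9460044 Ω.

9460044 Ω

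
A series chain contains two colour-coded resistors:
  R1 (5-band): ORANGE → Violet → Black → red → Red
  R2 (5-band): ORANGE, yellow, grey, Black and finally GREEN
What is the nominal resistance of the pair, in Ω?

37348 Ω

R1: orange, violet, black → 370; red ×10^2 → 37000 Ω.
R2: orange, yellow, grey → 348; black ×1 → 348 Ω.
Series: 37000 + 348 = 37348 Ω.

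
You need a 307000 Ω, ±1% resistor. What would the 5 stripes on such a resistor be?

orange, black, violet, orange, brown

307000 Ω = 307 × 10^3.
3 → orange
0 → black
7 → violet
Multiplier 10^3 → orange.
±1% tolerance → brown.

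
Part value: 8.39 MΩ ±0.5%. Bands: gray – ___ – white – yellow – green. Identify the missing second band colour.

8390000 Ω = 839 × 10^4.
The second band gives digit 3 of the significand, and 3 is orange.

orange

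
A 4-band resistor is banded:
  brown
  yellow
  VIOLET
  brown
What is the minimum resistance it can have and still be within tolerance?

Brown → 1 (first significant figure)
Yellow → 4 (second significant figure)
Violet → ×10^7 multiplier
Brown → ±1% tolerance
14 × 10000000 = 140000000 Ω
Minimum = 140000000 × (1 − 1/100) = 138600000 Ω.

138600000 Ω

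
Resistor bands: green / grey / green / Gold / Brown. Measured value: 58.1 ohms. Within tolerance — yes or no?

Green → 5 (first significant figure)
Grey → 8 (second significant figure)
Green → 5 (third significant figure)
Gold → ×0.1 multiplier
Brown → ±1% tolerance
585 × 0.1 = 58.5 Ω
Allowed range: 57.915 Ω to 59.085 Ω.
58.1 ohms lies inside that range.

yes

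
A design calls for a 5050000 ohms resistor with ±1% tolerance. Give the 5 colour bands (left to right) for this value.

green, black, green, yellow, brown

5050000 Ω = 505 × 10^4.
5 → green
0 → black
5 → green
Multiplier 10^4 → yellow.
±1% tolerance → brown.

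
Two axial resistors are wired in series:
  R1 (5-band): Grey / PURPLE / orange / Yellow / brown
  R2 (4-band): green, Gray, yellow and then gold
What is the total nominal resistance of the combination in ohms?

9310000 Ω

R1: grey, violet, orange → 873; yellow ×10^4 → 8730000 Ω.
R2: green, grey → 58; yellow ×10^4 → 580000 Ω.
Series: 8730000 + 580000 = 9310000 Ω.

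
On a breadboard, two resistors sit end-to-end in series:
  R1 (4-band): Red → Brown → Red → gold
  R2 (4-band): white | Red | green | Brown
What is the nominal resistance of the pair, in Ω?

9202100 Ω

R1: red, brown → 21; red ×10^2 → 2100 Ω.
R2: white, red → 92; green ×10^5 → 9200000 Ω.
Series: 2100 + 9200000 = 9202100 Ω.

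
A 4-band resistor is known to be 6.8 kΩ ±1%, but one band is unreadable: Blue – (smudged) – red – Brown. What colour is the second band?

6800 Ω = 68 × 10^2.
The second band gives digit 8 of the significand, and 8 is grey.

grey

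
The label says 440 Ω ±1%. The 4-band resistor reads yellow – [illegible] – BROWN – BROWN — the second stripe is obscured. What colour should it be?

yellow

440 Ω = 44 × 10^1.
The second band gives digit 4 of the significand, and 4 is yellow.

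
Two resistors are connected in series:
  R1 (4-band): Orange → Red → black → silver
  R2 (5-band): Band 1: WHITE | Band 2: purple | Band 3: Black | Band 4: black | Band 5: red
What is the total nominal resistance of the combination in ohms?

R1: orange, red → 32; black ×1 → 32 Ω.
R2: white, violet, black → 970; black ×1 → 970 Ω.
Series: 32 + 970 = 1002 Ω.

1002 Ω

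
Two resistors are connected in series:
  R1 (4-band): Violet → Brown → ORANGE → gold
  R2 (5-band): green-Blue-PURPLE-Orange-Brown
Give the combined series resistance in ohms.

638000 Ω

R1: violet, brown → 71; orange ×10^3 → 71000 Ω.
R2: green, blue, violet → 567; orange ×10^3 → 567000 Ω.
Series: 71000 + 567000 = 638000 Ω.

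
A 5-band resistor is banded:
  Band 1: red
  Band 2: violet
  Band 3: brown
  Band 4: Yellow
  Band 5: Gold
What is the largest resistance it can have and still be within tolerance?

2845500 Ω

Red → 2 (first significant figure)
Violet → 7 (second significant figure)
Brown → 1 (third significant figure)
Yellow → ×10^4 multiplier
Gold → ±5% tolerance
271 × 10000 = 2710000 Ω
Largest = 2710000 × (1 + 5/100) = 2845500 Ω.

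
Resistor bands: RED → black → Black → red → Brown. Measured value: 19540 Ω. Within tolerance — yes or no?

Red → 2 (first significant figure)
Black → 0 (second significant figure)
Black → 0 (third significant figure)
Red → ×10^2 multiplier
Brown → ±1% tolerance
200 × 100 = 20000 Ω
Allowed range: 19800 Ω to 20200 Ω.
19540 Ω lies outside that range.

no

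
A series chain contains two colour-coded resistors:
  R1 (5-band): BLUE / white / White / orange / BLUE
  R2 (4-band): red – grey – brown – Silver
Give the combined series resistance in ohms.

699280 Ω

R1: blue, white, white → 699; orange ×10^3 → 699000 Ω.
R2: red, grey → 28; brown ×10 → 280 Ω.
Series: 699000 + 280 = 699280 Ω.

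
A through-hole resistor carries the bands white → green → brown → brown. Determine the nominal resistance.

White → 9 (first significant figure)
Green → 5 (second significant figure)
Brown → ×10 multiplier
95 × 10 = 950 Ω

950 Ω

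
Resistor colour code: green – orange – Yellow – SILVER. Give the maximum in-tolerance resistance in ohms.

Green → 5 (first significant figure)
Orange → 3 (second significant figure)
Yellow → ×10^4 multiplier
Silver → ±10% tolerance
53 × 10000 = 530000 Ω
Maximum = 530000 × (1 + 10/100) = 583000 Ω.

583000 Ω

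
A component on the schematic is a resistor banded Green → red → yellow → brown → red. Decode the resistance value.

Green → 5 (first significant figure)
Red → 2 (second significant figure)
Yellow → 4 (third significant figure)
Brown → ×10 multiplier
524 × 10 = 5240 Ω

5240 Ω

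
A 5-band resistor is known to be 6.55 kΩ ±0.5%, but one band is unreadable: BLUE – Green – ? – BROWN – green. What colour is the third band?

6550 Ω = 655 × 10^1.
The third band gives digit 5 of the significand, and 5 is green.

green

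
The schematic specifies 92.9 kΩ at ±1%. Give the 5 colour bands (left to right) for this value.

92900 Ω = 929 × 10^2.
9 → white
2 → red
9 → white
Multiplier 10^2 → red.
±1% tolerance → brown.

white, red, white, red, brown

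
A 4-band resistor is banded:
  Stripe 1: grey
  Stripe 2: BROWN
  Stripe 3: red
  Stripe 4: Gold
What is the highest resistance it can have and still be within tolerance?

Grey → 8 (first significant figure)
Brown → 1 (second significant figure)
Red → ×10^2 multiplier
Gold → ±5% tolerance
81 × 100 = 8100 Ω
Highest = 8100 × (1 + 5/100) = 8505 Ω.

8505 Ω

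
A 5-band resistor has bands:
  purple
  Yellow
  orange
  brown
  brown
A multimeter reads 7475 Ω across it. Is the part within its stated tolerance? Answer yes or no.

yes

Violet → 7 (first significant figure)
Yellow → 4 (second significant figure)
Orange → 3 (third significant figure)
Brown → ×10 multiplier
Brown → ±1% tolerance
743 × 10 = 7430 Ω
Allowed range: 7355.7 Ω to 7504.3 Ω.
7475 Ω lies inside that range.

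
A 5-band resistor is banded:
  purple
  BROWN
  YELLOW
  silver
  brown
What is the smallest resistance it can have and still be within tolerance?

Violet → 7 (first significant figure)
Brown → 1 (second significant figure)
Yellow → 4 (third significant figure)
Silver → ×0.01 multiplier
Brown → ±1% tolerance
714 × 0.01 = 7.14 Ω
Smallest = 7.14 × (1 − 1/100) = 7.0686 Ω.

7.0686 Ω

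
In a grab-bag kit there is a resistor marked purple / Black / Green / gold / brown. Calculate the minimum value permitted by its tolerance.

Violet → 7 (first significant figure)
Black → 0 (second significant figure)
Green → 5 (third significant figure)
Gold → ×0.1 multiplier
Brown → ±1% tolerance
705 × 0.1 = 70.5 Ω
Minimum = 70.5 × (1 − 1/100) = 69.795 Ω.

69.795 Ω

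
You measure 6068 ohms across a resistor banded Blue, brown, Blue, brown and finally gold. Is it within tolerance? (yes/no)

Blue → 6 (first significant figure)
Brown → 1 (second significant figure)
Blue → 6 (third significant figure)
Brown → ×10 multiplier
Gold → ±5% tolerance
616 × 10 = 6160 Ω
Allowed range: 5852 Ω to 6468 Ω.
6068 ohms lies inside that range.

yes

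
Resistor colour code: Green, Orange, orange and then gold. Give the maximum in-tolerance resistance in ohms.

55650 Ω

Green → 5 (first significant figure)
Orange → 3 (second significant figure)
Orange → ×10^3 multiplier
Gold → ±5% tolerance
53 × 1000 = 53000 Ω
Maximum = 53000 × (1 + 5/100) = 55650 Ω.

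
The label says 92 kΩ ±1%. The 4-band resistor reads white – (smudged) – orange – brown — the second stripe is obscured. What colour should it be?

red

92000 Ω = 92 × 10^3.
The second band gives digit 2 of the significand, and 2 is red.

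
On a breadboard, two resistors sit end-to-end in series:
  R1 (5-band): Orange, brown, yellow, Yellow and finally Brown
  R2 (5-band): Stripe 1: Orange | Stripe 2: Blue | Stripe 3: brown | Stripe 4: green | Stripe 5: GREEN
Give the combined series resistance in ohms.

R1: orange, brown, yellow → 314; yellow ×10^4 → 3140000 Ω.
R2: orange, blue, brown → 361; green ×10^5 → 36100000 Ω.
Series: 3140000 + 36100000 = 39240000 Ω.

39240000 Ω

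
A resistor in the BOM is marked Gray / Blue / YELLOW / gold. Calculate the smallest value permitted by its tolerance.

Grey → 8 (first significant figure)
Blue → 6 (second significant figure)
Yellow → ×10^4 multiplier
Gold → ±5% tolerance
86 × 10000 = 860000 Ω
Smallest = 860000 × (1 − 5/100) = 817000 Ω.

817000 Ω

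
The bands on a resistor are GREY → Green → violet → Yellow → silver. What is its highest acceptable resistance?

9427000 Ω

Grey → 8 (first significant figure)
Green → 5 (second significant figure)
Violet → 7 (third significant figure)
Yellow → ×10^4 multiplier
Silver → ±10% tolerance
857 × 10000 = 8570000 Ω
Highest = 8570000 × (1 + 10/100) = 9427000 Ω.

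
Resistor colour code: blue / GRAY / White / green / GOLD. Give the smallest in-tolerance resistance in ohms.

65455000 Ω

Blue → 6 (first significant figure)
Grey → 8 (second significant figure)
White → 9 (third significant figure)
Green → ×10^5 multiplier
Gold → ±5% tolerance
689 × 100000 = 68900000 Ω
Smallest = 68900000 × (1 − 5/100) = 65455000 Ω.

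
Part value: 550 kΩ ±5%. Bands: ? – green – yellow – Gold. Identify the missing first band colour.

550000 Ω = 55 × 10^4.
The first band gives digit 5 of the significand, and 5 is green.

green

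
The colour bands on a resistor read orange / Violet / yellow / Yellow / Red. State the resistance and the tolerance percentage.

3740000 Ω ±2%

Orange → 3 (first significant figure)
Violet → 7 (second significant figure)
Yellow → 4 (third significant figure)
Yellow → ×10^4 multiplier
Red → ±2% tolerance
374 × 10000 = 3740000 Ω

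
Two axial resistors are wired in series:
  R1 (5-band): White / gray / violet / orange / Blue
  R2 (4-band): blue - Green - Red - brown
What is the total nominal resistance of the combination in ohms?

993500 Ω

R1: white, grey, violet → 987; orange ×10^3 → 987000 Ω.
R2: blue, green → 65; red ×10^2 → 6500 Ω.
Series: 987000 + 6500 = 993500 Ω.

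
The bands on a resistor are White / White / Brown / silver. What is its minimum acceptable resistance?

White → 9 (first significant figure)
White → 9 (second significant figure)
Brown → ×10 multiplier
Silver → ±10% tolerance
99 × 10 = 990 Ω
Minimum = 990 × (1 − 10/100) = 891 Ω.

891 Ω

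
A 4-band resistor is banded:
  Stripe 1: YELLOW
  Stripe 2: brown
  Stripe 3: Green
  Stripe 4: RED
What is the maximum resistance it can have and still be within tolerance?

4182000 Ω

Yellow → 4 (first significant figure)
Brown → 1 (second significant figure)
Green → ×10^5 multiplier
Red → ±2% tolerance
41 × 100000 = 4100000 Ω
Maximum = 4100000 × (1 + 2/100) = 4182000 Ω.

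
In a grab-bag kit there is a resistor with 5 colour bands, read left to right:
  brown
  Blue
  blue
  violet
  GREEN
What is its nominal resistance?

1660000000 Ω

Brown → 1 (first significant figure)
Blue → 6 (second significant figure)
Blue → 6 (third significant figure)
Violet → ×10^7 multiplier
166 × 10000000 = 1660000000 Ω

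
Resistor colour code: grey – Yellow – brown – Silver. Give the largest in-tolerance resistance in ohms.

924 Ω

Grey → 8 (first significant figure)
Yellow → 4 (second significant figure)
Brown → ×10 multiplier
Silver → ±10% tolerance
84 × 10 = 840 Ω
Largest = 840 × (1 + 10/100) = 924 Ω.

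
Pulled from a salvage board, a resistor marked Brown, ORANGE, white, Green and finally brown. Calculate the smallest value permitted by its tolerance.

13761000 Ω

Brown → 1 (first significant figure)
Orange → 3 (second significant figure)
White → 9 (third significant figure)
Green → ×10^5 multiplier
Brown → ±1% tolerance
139 × 100000 = 13900000 Ω
Smallest = 13900000 × (1 − 1/100) = 13761000 Ω.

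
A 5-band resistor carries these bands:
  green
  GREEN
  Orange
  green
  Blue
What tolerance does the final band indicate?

The last band, blue, is the tolerance band.
Blue corresponds to ±0.25%.

±0.25%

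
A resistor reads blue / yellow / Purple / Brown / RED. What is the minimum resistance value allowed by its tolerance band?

Blue → 6 (first significant figure)
Yellow → 4 (second significant figure)
Violet → 7 (third significant figure)
Brown → ×10 multiplier
Red → ±2% tolerance
647 × 10 = 6470 Ω
Minimum = 6470 × (1 − 2/100) = 6340.6 Ω.

6340.6 Ω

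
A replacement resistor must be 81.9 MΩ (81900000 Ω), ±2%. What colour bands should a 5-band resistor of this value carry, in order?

81900000 Ω = 819 × 10^5.
8 → grey
1 → brown
9 → white
Multiplier 10^5 → green.
±2% tolerance → red.

grey, brown, white, green, red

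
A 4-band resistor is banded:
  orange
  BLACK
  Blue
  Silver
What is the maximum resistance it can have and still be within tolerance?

33000000 Ω

Orange → 3 (first significant figure)
Black → 0 (second significant figure)
Blue → ×10^6 multiplier
Silver → ±10% tolerance
30 × 1000000 = 30000000 Ω
Maximum = 30000000 × (1 + 10/100) = 33000000 Ω.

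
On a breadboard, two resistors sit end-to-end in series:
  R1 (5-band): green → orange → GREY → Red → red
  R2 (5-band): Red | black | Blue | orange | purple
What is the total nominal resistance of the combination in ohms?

259800 Ω

R1: green, orange, grey → 538; red ×10^2 → 53800 Ω.
R2: red, black, blue → 206; orange ×10^3 → 206000 Ω.
Series: 53800 + 206000 = 259800 Ω.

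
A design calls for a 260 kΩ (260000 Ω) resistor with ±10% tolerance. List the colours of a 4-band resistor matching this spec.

red, blue, yellow, silver

260000 Ω = 26 × 10^4.
2 → red
6 → blue
Multiplier 10^4 → yellow.
±10% tolerance → silver.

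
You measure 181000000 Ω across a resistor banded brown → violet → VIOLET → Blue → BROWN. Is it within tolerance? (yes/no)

no

Brown → 1 (first significant figure)
Violet → 7 (second significant figure)
Violet → 7 (third significant figure)
Blue → ×10^6 multiplier
Brown → ±1% tolerance
177 × 1000000 = 177000000 Ω
Allowed range: 175230000 Ω to 178770000 Ω.
181000000 Ω lies outside that range.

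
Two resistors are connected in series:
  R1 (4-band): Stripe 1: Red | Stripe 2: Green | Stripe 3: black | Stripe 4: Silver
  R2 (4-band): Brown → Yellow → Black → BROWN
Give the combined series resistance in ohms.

39 Ω

R1: red, green → 25; black ×1 → 25 Ω.
R2: brown, yellow → 14; black ×1 → 14 Ω.
Series: 25 + 14 = 39 Ω.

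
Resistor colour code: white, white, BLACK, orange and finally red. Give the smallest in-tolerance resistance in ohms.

White → 9 (first significant figure)
White → 9 (second significant figure)
Black → 0 (third significant figure)
Orange → ×10^3 multiplier
Red → ±2% tolerance
990 × 1000 = 990000 Ω
Smallest = 990000 × (1 − 2/100) = 970200 Ω.

970200 Ω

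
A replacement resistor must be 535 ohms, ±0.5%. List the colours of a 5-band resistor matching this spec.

green, orange, green, black, green

535 Ω = 535 × 10^0.
5 → green
3 → orange
5 → green
Multiplier 10^0 → black.
±0.5% tolerance → green.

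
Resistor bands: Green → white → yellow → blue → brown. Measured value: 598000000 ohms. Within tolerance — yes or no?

Green → 5 (first significant figure)
White → 9 (second significant figure)
Yellow → 4 (third significant figure)
Blue → ×10^6 multiplier
Brown → ±1% tolerance
594 × 1000000 = 594000000 Ω
Allowed range: 588060000 Ω to 599940000 Ω.
598000000 ohms lies inside that range.

yes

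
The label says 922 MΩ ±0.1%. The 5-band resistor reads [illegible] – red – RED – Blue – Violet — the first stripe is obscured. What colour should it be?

white

922000000 Ω = 922 × 10^6.
The first band gives digit 9 of the significand, and 9 is white.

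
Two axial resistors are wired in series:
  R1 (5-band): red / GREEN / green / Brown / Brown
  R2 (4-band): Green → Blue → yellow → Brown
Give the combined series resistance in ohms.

562550 Ω

R1: red, green, green → 255; brown ×10 → 2550 Ω.
R2: green, blue → 56; yellow ×10^4 → 560000 Ω.
Series: 2550 + 560000 = 562550 Ω.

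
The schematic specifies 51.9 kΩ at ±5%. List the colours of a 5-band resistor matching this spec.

51900 Ω = 519 × 10^2.
5 → green
1 → brown
9 → white
Multiplier 10^2 → red.
±5% tolerance → gold.

green, brown, white, red, gold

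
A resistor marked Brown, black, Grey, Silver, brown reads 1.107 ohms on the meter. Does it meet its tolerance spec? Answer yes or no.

Brown → 1 (first significant figure)
Black → 0 (second significant figure)
Grey → 8 (third significant figure)
Silver → ×0.01 multiplier
Brown → ±1% tolerance
108 × 0.01 = 1.08 Ω
Allowed range: 1.0692 Ω to 1.0908 Ω.
1.107 ohms lies outside that range.

no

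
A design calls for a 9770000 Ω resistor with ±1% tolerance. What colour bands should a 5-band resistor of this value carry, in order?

white, violet, violet, yellow, brown

9770000 Ω = 977 × 10^4.
9 → white
7 → violet
7 → violet
Multiplier 10^4 → yellow.
±1% tolerance → brown.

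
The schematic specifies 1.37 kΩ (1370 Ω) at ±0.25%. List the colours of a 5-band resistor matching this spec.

1370 Ω = 137 × 10^1.
1 → brown
3 → orange
7 → violet
Multiplier 10^1 → brown.
±0.25% tolerance → blue.

brown, orange, violet, brown, blue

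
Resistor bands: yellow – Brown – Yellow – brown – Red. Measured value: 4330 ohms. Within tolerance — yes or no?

Yellow → 4 (first significant figure)
Brown → 1 (second significant figure)
Yellow → 4 (third significant figure)
Brown → ×10 multiplier
Red → ±2% tolerance
414 × 10 = 4140 Ω
Allowed range: 4057.2 Ω to 4222.8 Ω.
4330 ohms lies outside that range.

no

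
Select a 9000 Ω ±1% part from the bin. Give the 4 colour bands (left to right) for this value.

9000 Ω = 90 × 10^2.
9 → white
0 → black
Multiplier 10^2 → red.
±1% tolerance → brown.

white, black, red, brown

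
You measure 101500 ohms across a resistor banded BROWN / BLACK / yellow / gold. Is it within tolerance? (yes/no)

yes

Brown → 1 (first significant figure)
Black → 0 (second significant figure)
Yellow → ×10^4 multiplier
Gold → ±5% tolerance
10 × 10000 = 100000 Ω
Allowed range: 95000 Ω to 105000 Ω.
101500 ohms lies inside that range.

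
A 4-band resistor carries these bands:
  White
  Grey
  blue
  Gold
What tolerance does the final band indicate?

±5%

The last band, gold, is the tolerance band.
Gold corresponds to ±5%.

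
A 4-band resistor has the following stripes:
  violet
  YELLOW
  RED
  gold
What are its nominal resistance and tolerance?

7400 Ω ±5%

Violet → 7 (first significant figure)
Yellow → 4 (second significant figure)
Red → ×10^2 multiplier
Gold → ±5% tolerance
74 × 100 = 7400 Ω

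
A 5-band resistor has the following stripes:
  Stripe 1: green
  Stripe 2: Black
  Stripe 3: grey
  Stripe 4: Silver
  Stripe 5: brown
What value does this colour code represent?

Green → 5 (first significant figure)
Black → 0 (second significant figure)
Grey → 8 (third significant figure)
Silver → ×0.01 multiplier
508 × 0.01 = 5.08 Ω

5.08 Ω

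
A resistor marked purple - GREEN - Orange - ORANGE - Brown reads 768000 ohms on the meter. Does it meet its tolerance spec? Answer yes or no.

Violet → 7 (first significant figure)
Green → 5 (second significant figure)
Orange → 3 (third significant figure)
Orange → ×10^3 multiplier
Brown → ±1% tolerance
753 × 1000 = 753000 Ω
Allowed range: 745470 Ω to 760530 Ω.
768000 ohms lies outside that range.

no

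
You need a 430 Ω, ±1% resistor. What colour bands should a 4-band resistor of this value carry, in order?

430 Ω = 43 × 10^1.
4 → yellow
3 → orange
Multiplier 10^1 → brown.
±1% tolerance → brown.

yellow, orange, brown, brown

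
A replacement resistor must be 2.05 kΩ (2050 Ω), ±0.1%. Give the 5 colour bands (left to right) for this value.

2050 Ω = 205 × 10^1.
2 → red
0 → black
5 → green
Multiplier 10^1 → brown.
±0.1% tolerance → violet.

red, black, green, brown, violet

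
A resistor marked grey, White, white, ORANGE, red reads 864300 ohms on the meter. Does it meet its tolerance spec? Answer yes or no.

no

Grey → 8 (first significant figure)
White → 9 (second significant figure)
White → 9 (third significant figure)
Orange → ×10^3 multiplier
Red → ±2% tolerance
899 × 1000 = 899000 Ω
Allowed range: 881020 Ω to 916980 Ω.
864300 ohms lies outside that range.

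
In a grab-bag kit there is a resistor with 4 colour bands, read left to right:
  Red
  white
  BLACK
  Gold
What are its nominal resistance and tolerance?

Red → 2 (first significant figure)
White → 9 (second significant figure)
Black → ×1 multiplier
Gold → ±5% tolerance
29 × 1 = 29 Ω

29 Ω ±5%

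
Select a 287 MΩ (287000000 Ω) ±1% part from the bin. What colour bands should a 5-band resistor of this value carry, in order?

287000000 Ω = 287 × 10^6.
2 → red
8 → grey
7 → violet
Multiplier 10^6 → blue.
±1% tolerance → brown.

red, grey, violet, blue, brown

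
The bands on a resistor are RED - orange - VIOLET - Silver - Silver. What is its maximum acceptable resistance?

Red → 2 (first significant figure)
Orange → 3 (second significant figure)
Violet → 7 (third significant figure)
Silver → ×0.01 multiplier
Silver → ±10% tolerance
237 × 0.01 = 2.37 Ω
Maximum = 2.37 × (1 + 10/100) = 2.607 Ω.

2.607 Ω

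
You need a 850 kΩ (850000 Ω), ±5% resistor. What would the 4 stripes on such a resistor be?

grey, green, yellow, gold

850000 Ω = 85 × 10^4.
8 → grey
5 → green
Multiplier 10^4 → yellow.
±5% tolerance → gold.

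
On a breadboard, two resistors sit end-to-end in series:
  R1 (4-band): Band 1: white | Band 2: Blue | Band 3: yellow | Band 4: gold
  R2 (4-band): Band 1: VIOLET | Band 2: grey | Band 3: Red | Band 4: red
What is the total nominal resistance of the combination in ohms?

967800 Ω

R1: white, blue → 96; yellow ×10^4 → 960000 Ω.
R2: violet, grey → 78; red ×10^2 → 7800 Ω.
Series: 960000 + 7800 = 967800 Ω.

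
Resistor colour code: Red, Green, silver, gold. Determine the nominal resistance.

Red → 2 (first significant figure)
Green → 5 (second significant figure)
Silver → ×0.01 multiplier
25 × 0.01 = 0.25 Ω

0.25 Ω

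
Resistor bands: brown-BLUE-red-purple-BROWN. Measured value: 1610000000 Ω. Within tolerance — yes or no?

yes

Brown → 1 (first significant figure)
Blue → 6 (second significant figure)
Red → 2 (third significant figure)
Violet → ×10^7 multiplier
Brown → ±1% tolerance
162 × 10000000 = 1620000000 Ω
Allowed range: 1603800000 Ω to 1636200000 Ω.
1610000000 Ω lies inside that range.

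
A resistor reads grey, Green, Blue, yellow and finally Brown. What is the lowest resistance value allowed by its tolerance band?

8474400 Ω

Grey → 8 (first significant figure)
Green → 5 (second significant figure)
Blue → 6 (third significant figure)
Yellow → ×10^4 multiplier
Brown → ±1% tolerance
856 × 10000 = 8560000 Ω
Lowest = 8560000 × (1 − 1/100) = 8474400 Ω.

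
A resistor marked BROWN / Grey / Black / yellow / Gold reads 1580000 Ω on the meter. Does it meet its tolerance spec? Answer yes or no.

Brown → 1 (first significant figure)
Grey → 8 (second significant figure)
Black → 0 (third significant figure)
Yellow → ×10^4 multiplier
Gold → ±5% tolerance
180 × 10000 = 1800000 Ω
Allowed range: 1710000 Ω to 1890000 Ω.
1580000 Ω lies outside that range.

no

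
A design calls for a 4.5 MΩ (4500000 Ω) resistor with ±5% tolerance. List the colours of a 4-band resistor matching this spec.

4500000 Ω = 45 × 10^5.
4 → yellow
5 → green
Multiplier 10^5 → green.
±5% tolerance → gold.

yellow, green, green, gold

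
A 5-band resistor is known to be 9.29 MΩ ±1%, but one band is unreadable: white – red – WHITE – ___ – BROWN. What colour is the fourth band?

yellow

9290000 Ω = 929 × 10^4.
The fourth band is the multiplier, 10^4, which is yellow.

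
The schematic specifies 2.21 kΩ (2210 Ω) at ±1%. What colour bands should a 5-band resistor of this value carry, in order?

2210 Ω = 221 × 10^1.
2 → red
2 → red
1 → brown
Multiplier 10^1 → brown.
±1% tolerance → brown.

red, red, brown, brown, brown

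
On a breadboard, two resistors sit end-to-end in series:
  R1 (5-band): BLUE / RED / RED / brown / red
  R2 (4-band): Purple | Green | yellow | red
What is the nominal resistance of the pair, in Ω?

756220 Ω

R1: blue, red, red → 622; brown ×10 → 6220 Ω.
R2: violet, green → 75; yellow ×10^4 → 750000 Ω.
Series: 6220 + 750000 = 756220 Ω.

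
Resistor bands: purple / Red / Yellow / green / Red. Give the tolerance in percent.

The last band, red, is the tolerance band.
Red corresponds to ±2%.

±2%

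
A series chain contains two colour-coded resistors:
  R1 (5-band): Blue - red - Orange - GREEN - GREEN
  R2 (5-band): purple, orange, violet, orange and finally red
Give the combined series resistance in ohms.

63037000 Ω

R1: blue, red, orange → 623; green ×10^5 → 62300000 Ω.
R2: violet, orange, violet → 737; orange ×10^3 → 737000 Ω.
Series: 62300000 + 737000 = 63037000 Ω.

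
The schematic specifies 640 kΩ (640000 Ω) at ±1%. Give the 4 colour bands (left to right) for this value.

640000 Ω = 64 × 10^4.
6 → blue
4 → yellow
Multiplier 10^4 → yellow.
±1% tolerance → brown.

blue, yellow, yellow, brown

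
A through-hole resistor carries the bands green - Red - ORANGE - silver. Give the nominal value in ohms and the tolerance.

52000 Ω ±10%

Green → 5 (first significant figure)
Red → 2 (second significant figure)
Orange → ×10^3 multiplier
Silver → ±10% tolerance
52 × 1000 = 52000 Ω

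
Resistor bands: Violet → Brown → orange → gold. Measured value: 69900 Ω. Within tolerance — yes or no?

yes

Violet → 7 (first significant figure)
Brown → 1 (second significant figure)
Orange → ×10^3 multiplier
Gold → ±5% tolerance
71 × 1000 = 71000 Ω
Allowed range: 67450 Ω to 74550 Ω.
69900 Ω lies inside that range.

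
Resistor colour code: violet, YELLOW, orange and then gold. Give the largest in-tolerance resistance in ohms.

Violet → 7 (first significant figure)
Yellow → 4 (second significant figure)
Orange → ×10^3 multiplier
Gold → ±5% tolerance
74 × 1000 = 74000 Ω
Largest = 74000 × (1 + 5/100) = 77700 Ω.

77700 Ω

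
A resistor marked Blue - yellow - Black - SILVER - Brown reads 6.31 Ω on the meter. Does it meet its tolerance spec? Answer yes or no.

no

Blue → 6 (first significant figure)
Yellow → 4 (second significant figure)
Black → 0 (third significant figure)
Silver → ×0.01 multiplier
Brown → ±1% tolerance
640 × 0.01 = 6.4 Ω
Allowed range: 6.336 Ω to 6.464 Ω.
6.31 Ω lies outside that range.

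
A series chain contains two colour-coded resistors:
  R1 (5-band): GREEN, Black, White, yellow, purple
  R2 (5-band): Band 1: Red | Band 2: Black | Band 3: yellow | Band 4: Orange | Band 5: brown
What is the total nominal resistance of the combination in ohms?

5294000 Ω

R1: green, black, white → 509; yellow ×10^4 → 5090000 Ω.
R2: red, black, yellow → 204; orange ×10^3 → 204000 Ω.
Series: 5090000 + 204000 = 5294000 Ω.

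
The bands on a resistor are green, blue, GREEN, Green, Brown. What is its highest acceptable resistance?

Green → 5 (first significant figure)
Blue → 6 (second significant figure)
Green → 5 (third significant figure)
Green → ×10^5 multiplier
Brown → ±1% tolerance
565 × 100000 = 56500000 Ω
Highest = 56500000 × (1 + 1/100) = 57065000 Ω.

57065000 Ω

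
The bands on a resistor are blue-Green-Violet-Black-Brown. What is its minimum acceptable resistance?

Blue → 6 (first significant figure)
Green → 5 (second significant figure)
Violet → 7 (third significant figure)
Black → ×1 multiplier
Brown → ±1% tolerance
657 × 1 = 657 Ω
Minimum = 657 × (1 − 1/100) = 650.43 Ω.

650.43 Ω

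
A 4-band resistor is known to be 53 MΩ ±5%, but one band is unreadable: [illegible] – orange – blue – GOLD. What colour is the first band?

53000000 Ω = 53 × 10^6.
The first band gives digit 5 of the significand, and 5 is green.

green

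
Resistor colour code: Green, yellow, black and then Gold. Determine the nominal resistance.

Green → 5 (first significant figure)
Yellow → 4 (second significant figure)
Black → ×1 multiplier
54 × 1 = 54 Ω

54 Ω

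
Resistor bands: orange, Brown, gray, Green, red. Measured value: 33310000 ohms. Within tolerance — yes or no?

Orange → 3 (first significant figure)
Brown → 1 (second significant figure)
Grey → 8 (third significant figure)
Green → ×10^5 multiplier
Red → ±2% tolerance
318 × 100000 = 31800000 Ω
Allowed range: 31164000 Ω to 32436000 Ω.
33310000 ohms lies outside that range.

no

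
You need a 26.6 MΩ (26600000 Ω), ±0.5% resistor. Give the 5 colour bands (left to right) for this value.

26600000 Ω = 266 × 10^5.
2 → red
6 → blue
6 → blue
Multiplier 10^5 → green.
±0.5% tolerance → green.

red, blue, blue, green, green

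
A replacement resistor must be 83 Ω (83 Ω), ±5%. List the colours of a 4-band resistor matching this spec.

grey, orange, black, gold

83 Ω = 83 × 10^0.
8 → grey
3 → orange
Multiplier 10^0 → black.
±5% tolerance → gold.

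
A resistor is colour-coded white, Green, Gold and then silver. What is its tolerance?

The last band, silver, is the tolerance band.
Silver corresponds to ±10%.

±10%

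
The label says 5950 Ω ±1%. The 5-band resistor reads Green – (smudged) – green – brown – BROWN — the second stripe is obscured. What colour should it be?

white

5950 Ω = 595 × 10^1.
The second band gives digit 9 of the significand, and 9 is white.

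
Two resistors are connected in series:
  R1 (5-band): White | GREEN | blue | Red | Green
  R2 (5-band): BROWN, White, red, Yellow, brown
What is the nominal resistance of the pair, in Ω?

2015600 Ω

R1: white, green, blue → 956; red ×10^2 → 95600 Ω.
R2: brown, white, red → 192; yellow ×10^4 → 1920000 Ω.
Series: 95600 + 1920000 = 2015600 Ω.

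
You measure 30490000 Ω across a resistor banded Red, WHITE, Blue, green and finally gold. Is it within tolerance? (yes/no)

Red → 2 (first significant figure)
White → 9 (second significant figure)
Blue → 6 (third significant figure)
Green → ×10^5 multiplier
Gold → ±5% tolerance
296 × 100000 = 29600000 Ω
Allowed range: 28120000 Ω to 31080000 Ω.
30490000 Ω lies inside that range.

yes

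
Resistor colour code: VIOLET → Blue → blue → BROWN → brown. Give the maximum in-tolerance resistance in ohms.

7736.6 Ω

Violet → 7 (first significant figure)
Blue → 6 (second significant figure)
Blue → 6 (third significant figure)
Brown → ×10 multiplier
Brown → ±1% tolerance
766 × 10 = 7660 Ω
Maximum = 7660 × (1 + 1/100) = 7736.6 Ω.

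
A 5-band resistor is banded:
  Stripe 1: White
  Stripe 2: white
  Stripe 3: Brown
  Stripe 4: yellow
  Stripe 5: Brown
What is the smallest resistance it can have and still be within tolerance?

9810900 Ω

White → 9 (first significant figure)
White → 9 (second significant figure)
Brown → 1 (third significant figure)
Yellow → ×10^4 multiplier
Brown → ±1% tolerance
991 × 10000 = 9910000 Ω
Smallest = 9910000 × (1 − 1/100) = 9810900 Ω.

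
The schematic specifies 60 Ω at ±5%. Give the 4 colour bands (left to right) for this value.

60 Ω = 60 × 10^0.
6 → blue
0 → black
Multiplier 10^0 → black.
±5% tolerance → gold.

blue, black, black, gold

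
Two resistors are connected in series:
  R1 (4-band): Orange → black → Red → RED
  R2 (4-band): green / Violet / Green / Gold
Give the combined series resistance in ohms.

5703000 Ω

R1: orange, black → 30; red ×10^2 → 3000 Ω.
R2: green, violet → 57; green ×10^5 → 5700000 Ω.
Series: 3000 + 5700000 = 5703000 Ω.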